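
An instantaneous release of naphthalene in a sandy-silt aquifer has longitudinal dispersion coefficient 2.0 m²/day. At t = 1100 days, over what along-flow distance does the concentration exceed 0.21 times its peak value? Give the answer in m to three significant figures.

234 m

The plume is Gaussian with σ = √(2Dt) = √(2 × 2.0 × 1100) = 66.33 m.
C/C_peak = exp(−Δx²/(2σ²)) = 0.21 ⇒ Δx = σ·√(−2 ln 0.21) = 66.33 × 1.767 = 117.2 m.
Width = 2Δx = 234 m.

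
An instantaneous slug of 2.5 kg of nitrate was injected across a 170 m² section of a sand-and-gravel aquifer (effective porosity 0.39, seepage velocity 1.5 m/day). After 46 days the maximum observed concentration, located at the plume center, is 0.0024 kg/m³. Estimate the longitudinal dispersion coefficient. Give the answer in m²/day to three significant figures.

0.427 m²/day

At the plume center C_max = M/(n_e·A·√(4πDt)), so D = M²/(4πt·(n_e·A·C_max)²).
n_e·A·C_max = 0.39 × 170 × 0.0024 = 0.1591 kg/m.
D = 2.5²/(4π × 46 × 0.1591²) = 0.427 m²/day.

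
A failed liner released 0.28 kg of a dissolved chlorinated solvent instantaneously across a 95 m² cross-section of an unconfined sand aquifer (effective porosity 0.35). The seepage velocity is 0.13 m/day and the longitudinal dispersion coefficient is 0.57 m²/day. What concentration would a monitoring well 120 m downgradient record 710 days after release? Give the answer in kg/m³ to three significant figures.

For an instantaneous plane source, C(x,t) = M/(n_e·A·√(4πDt)) · exp(−(x−vt)²/(4Dt)), with n_e·A the pore (flow) area.
Plume center vt = 0.13 × 710 = 92.3 m, so the well at 120 m is 27.7 m downgradient of the peak.
√(4πDt) = 71.31 m, giving peak height M/(n_e·A·√(4πDt)) = 0.28/(0.35 × 95 × 71.31) = 0.0001181 kg/m³.
(x−vt)²/(4Dt) = (27.7)²/(4 × 0.57 × 710) = 0.4740; exp(−0.4740) = 0.6225.
C = 0.0001181 × 0.6225 = 7.35e-05 kg/m³.

7.35e-05 kg/m³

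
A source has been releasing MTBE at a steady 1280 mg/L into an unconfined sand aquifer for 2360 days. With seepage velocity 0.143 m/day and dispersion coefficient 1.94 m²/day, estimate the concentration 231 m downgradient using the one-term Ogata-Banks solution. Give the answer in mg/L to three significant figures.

1110 mg/L

For a continuous step input, C/C₀ ≈ ½·erfc((x−vt)/(2√(Dt))).
vt = 0.143 × 2360 = 337.48 m and 2√(Dt) = 2√(1.94 × 2360) = 135.3 m.
Argument (x−vt)/(2√(Dt)) = (231 − 337.48)/135.3 = -0.7870; ½·erfc(-0.7870) = 0.8671.
C = 1280 × 0.8671 = 1110 mg/L.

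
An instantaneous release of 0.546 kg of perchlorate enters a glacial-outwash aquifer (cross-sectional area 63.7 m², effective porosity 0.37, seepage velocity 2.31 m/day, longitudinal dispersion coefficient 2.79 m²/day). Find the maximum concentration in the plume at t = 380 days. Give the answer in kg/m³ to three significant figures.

0.000201 kg/m³

The peak of an instantaneous 1D plume sits at x = vt; there the Gaussian factor is 1 and C_max = M/(n_e·A·√(4πDt)), where n_e·A is the pore area the mass is dissolved in.
√(4πDt) = √(4π × 2.79 × 380) = 115.4 m, so C_max = 0.546/(0.37 × 63.7 × 115.4) = 0.000201 kg/m³.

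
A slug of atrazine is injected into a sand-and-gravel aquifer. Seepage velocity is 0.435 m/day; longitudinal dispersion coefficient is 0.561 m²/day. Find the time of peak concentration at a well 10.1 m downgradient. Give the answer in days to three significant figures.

For the 1D instantaneous-source solution, setting ∂C/∂t = 0 at fixed x gives v²t² + 2Dt − x² = 0, so t = (√(D² + v²x²) − D)/v².
√(D² + v²x²) = √(0.561² + 0.435² × 10.1²) = 4.429; v² = 0.189225.
t = (4.429 − 0.561)/0.189225 = 20.4 days (vs. the pure-advection estimate x/v = 23.2 d).

20.4 days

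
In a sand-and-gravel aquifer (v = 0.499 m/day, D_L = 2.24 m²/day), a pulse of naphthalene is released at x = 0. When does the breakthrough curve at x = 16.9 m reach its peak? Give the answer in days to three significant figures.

26.0 days

For the 1D instantaneous-source solution, setting ∂C/∂t = 0 at fixed x gives v²t² + 2Dt − x² = 0, so t = (√(D² + v²x²) − D)/v².
√(D² + v²x²) = √(2.24² + 0.499² × 16.9²) = 8.726; v² = 0.249001.
t = (8.726 − 2.24)/0.249001 = 26.0 days (vs. the pure-advection estimate x/v = 33.9 d).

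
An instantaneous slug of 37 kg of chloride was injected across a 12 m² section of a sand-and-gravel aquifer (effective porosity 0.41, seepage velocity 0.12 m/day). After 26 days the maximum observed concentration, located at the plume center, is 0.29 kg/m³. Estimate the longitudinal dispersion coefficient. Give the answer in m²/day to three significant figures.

At the plume center C_max = M/(n_e·A·√(4πDt)), so D = M²/(4πt·(n_e·A·C_max)²).
n_e·A·C_max = 0.41 × 12 × 0.29 = 1.427 kg/m.
D = 37²/(4π × 26 × 1.427²) = 2.06 m²/day.

2.06 m²/day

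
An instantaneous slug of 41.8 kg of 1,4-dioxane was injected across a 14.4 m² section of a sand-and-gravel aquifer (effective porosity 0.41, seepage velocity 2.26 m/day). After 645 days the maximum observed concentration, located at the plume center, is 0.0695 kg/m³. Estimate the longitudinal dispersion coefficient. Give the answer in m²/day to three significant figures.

1.28 m²/day

At the plume center C_max = M/(n_e·A·√(4πDt)), so D = M²/(4πt·(n_e·A·C_max)²).
n_e·A·C_max = 0.41 × 14.4 × 0.0695 = 0.4103 kg/m.
D = 41.8²/(4π × 645 × 0.4103²) = 1.28 m²/day.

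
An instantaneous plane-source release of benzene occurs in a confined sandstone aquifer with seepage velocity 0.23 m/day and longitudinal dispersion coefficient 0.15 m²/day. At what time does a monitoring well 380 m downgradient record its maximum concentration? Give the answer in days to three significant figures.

1650 days

For the 1D instantaneous-source solution, setting ∂C/∂t = 0 at fixed x gives v²t² + 2Dt − x² = 0, so t = (√(D² + v²x²) − D)/v².
√(D² + v²x²) = √(0.15² + 0.23² × 380²) = 87.40; v² = 0.0529.
t = (87.40 − 0.15)/0.0529 = 1650 days (vs. the pure-advection estimate x/v = 1650 d).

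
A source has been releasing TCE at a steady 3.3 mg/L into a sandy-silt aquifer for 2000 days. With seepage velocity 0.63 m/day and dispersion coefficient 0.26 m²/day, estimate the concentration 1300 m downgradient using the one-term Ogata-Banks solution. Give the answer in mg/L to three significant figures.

For a continuous step input, C/C₀ ≈ ½·erfc((x−vt)/(2√(Dt))).
vt = 0.63 × 2000 = 1260 m and 2√(Dt) = 2√(0.26 × 2000) = 45.61 m.
Argument (x−vt)/(2√(Dt)) = (1300 − 1260)/45.61 = 0.8770; ½·erfc(0.8770) = 0.1074.
C = 3.3 × 0.1074 = 0.354 mg/L.

0.354 mg/L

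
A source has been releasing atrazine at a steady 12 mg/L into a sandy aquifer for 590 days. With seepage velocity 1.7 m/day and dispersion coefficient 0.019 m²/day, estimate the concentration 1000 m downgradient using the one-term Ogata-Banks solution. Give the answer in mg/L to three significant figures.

8.84 mg/L

For a continuous step input, C/C₀ ≈ ½·erfc((x−vt)/(2√(Dt))).
vt = 1.7 × 590 = 1003 m and 2√(Dt) = 2√(0.019 × 590) = 6.696 m.
Argument (x−vt)/(2√(Dt)) = (1000 − 1003)/6.696 = -0.4480; ½·erfc(-0.4480) = 0.7368.
C = 12 × 0.7368 = 8.84 mg/L.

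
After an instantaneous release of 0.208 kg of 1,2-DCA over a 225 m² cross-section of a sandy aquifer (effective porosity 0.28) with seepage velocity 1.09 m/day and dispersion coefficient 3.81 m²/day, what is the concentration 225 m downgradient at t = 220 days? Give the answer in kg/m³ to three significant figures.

3.01e-05 kg/m³

For an instantaneous plane source, C(x,t) = M/(n_e·A·√(4πDt)) · exp(−(x−vt)²/(4Dt)), with n_e·A the pore (flow) area.
Plume center vt = 1.09 × 220 = 239.8 m, so the well at 225 m is 14.8 m upgradient of the peak.
√(4πDt) = 102.6 m, giving peak height M/(n_e·A·√(4πDt)) = 0.208/(0.28 × 225 × 102.6) = 3.218e-05 kg/m³.
(x−vt)²/(4Dt) = (-14.8)²/(4 × 3.81 × 220) = 0.06533; exp(−0.06533) = 0.9368.
C = 3.218e-05 × 0.9368 = 3.01e-05 kg/m³.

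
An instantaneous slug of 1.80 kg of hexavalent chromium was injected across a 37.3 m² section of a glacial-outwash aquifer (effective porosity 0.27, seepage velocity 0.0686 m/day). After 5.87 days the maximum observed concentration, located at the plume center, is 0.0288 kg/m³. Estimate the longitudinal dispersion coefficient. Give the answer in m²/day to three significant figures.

At the plume center C_max = M/(n_e·A·√(4πDt)), so D = M²/(4πt·(n_e·A·C_max)²).
n_e·A·C_max = 0.27 × 37.3 × 0.0288 = 0.2900 kg/m.
D = 1.80²/(4π × 5.87 × 0.2900²) = 0.522 m²/day.

0.522 m²/day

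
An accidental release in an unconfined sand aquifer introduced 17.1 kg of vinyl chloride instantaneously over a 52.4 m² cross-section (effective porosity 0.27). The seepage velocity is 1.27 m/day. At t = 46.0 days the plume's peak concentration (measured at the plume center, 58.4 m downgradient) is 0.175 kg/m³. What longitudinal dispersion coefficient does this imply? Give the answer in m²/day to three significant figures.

0.0825 m²/day

At the plume center C_max = M/(n_e·A·√(4πDt)), so D = M²/(4πt·(n_e·A·C_max)²).
n_e·A·C_max = 0.27 × 52.4 × 0.175 = 2.476 kg/m.
D = 17.1²/(4π × 46.0 × 2.476²) = 0.0825 m²/day.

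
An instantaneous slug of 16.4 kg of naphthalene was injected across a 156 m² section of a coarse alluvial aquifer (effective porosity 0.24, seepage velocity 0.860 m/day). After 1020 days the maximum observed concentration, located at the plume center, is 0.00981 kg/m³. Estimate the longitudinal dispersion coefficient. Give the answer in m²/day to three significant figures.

0.156 m²/day

At the plume center C_max = M/(n_e·A·√(4πDt)), so D = M²/(4πt·(n_e·A·C_max)²).
n_e·A·C_max = 0.24 × 156 × 0.00981 = 0.3673 kg/m.
D = 16.4²/(4π × 1020 × 0.3673²) = 0.156 m²/day.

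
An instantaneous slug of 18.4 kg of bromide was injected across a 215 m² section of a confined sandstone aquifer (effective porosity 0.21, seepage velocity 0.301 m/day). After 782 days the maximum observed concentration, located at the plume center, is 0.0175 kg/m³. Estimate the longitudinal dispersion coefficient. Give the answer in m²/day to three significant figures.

0.0552 m²/day

At the plume center C_max = M/(n_e·A·√(4πDt)), so D = M²/(4πt·(n_e·A·C_max)²).
n_e·A·C_max = 0.21 × 215 × 0.0175 = 0.7901 kg/m.
D = 18.4²/(4π × 782 × 0.7901²) = 0.0552 m²/day.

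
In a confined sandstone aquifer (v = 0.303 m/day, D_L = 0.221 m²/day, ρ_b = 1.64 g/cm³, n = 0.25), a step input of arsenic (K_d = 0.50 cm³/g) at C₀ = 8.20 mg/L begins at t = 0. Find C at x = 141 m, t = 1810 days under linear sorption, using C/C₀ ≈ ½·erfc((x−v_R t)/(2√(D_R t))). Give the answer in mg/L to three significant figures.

1.42 mg/L

Retardation factor R = 1 + ρ_b·K_d/n = 1 + 1.64 × 0.50/0.25 = 4.280.
Sorption retards both mechanisms: v_R = v/R = 0.07079 m/day, D_R = D/R = 0.05164 m²/day.
v_R·t = 0.07079 × 1810 = 128.1299 m; 2√(D_R t) = 19.34 m; argument = (141 − 128.1299)/19.34 = 0.6655.
C = C₀ × ½·erfc(0.6655) = 8.20 × 0.1733 = 1.42 mg/L.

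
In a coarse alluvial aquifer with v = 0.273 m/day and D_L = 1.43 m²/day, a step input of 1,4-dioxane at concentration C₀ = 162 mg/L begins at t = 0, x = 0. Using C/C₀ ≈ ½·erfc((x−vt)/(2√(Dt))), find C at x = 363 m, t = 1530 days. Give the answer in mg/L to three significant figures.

129 mg/L

For a continuous step input, C/C₀ ≈ ½·erfc((x−vt)/(2√(Dt))).
vt = 0.273 × 1530 = 417.69 m and 2√(Dt) = 2√(1.43 × 1530) = 93.55 m.
Argument (x−vt)/(2√(Dt)) = (363 − 417.69)/93.55 = -0.5846; ½·erfc(-0.5846) = 0.7958.
C = 162 × 0.7958 = 129 mg/L.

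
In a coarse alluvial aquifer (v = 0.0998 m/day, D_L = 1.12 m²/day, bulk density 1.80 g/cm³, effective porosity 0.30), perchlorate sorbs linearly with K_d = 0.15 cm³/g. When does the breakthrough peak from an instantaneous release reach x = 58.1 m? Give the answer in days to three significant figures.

913 days

Retardation factor R = 1 + ρ_b·K_d/n = 1 + 1.80 × 0.15/0.30 = 1.900.
Sorption retards both mechanisms: v_R = v/R = 0.05253 m/day, D_R = D/R = 0.5895 m²/day.
Peak time from v_R²t² + 2D_R t − x² = 0: t = (√(D_R² + v_R²x²) − D_R)/v_R².
√(D_R² + v_R²x²) = √(0.5895² + 0.05253² × 58.1²) = 3.108; v_R² = 0.002759.
t = (3.108 − 0.5895)/0.002759 = 913 days.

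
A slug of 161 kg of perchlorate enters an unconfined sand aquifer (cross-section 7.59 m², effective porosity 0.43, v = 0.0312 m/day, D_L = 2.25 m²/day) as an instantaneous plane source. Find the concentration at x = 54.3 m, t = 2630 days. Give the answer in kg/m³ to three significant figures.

For an instantaneous plane source, C(x,t) = M/(n_e·A·√(4πDt)) · exp(−(x−vt)²/(4Dt)), with n_e·A the pore (flow) area.
Plume center vt = 0.0312 × 2630 = 82.056 m, so the well at 54.3 m is 27.756 m upgradient of the peak.
√(4πDt) = 272.7 m, giving peak height M/(n_e·A·√(4πDt)) = 161/(0.43 × 7.59 × 272.7) = 0.1809 kg/m³.
(x−vt)²/(4Dt) = (-27.756)²/(4 × 2.25 × 2630) = 0.03255; exp(−0.03255) = 0.9680.
C = 0.1809 × 0.9680 = 0.175 kg/m³.

0.175 kg/m³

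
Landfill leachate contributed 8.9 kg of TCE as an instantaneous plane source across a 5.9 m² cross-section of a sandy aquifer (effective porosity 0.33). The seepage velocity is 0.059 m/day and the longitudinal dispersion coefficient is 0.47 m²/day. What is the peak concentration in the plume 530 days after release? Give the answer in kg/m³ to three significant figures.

0.0817 kg/m³

The peak of an instantaneous 1D plume sits at x = vt; there the Gaussian factor is 1 and C_max = M/(n_e·A·√(4πDt)), where n_e·A is the pore area the mass is dissolved in.
√(4πDt) = √(4π × 0.47 × 530) = 55.95 m, so C_max = 8.9/(0.33 × 5.9 × 55.95) = 0.0817 kg/m³.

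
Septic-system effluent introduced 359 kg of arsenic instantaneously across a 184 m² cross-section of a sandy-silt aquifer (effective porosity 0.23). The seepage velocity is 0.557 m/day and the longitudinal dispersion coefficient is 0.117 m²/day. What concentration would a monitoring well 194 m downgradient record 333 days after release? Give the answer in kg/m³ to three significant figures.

For an instantaneous plane source, C(x,t) = M/(n_e·A·√(4πDt)) · exp(−(x−vt)²/(4Dt)), with n_e·A the pore (flow) area.
Plume center vt = 0.557 × 333 = 185.481 m, so the well at 194 m is 8.519 m downgradient of the peak.
√(4πDt) = 22.13 m, giving peak height M/(n_e·A·√(4πDt)) = 359/(0.23 × 184 × 22.13) = 0.3833 kg/m³.
(x−vt)²/(4Dt) = (8.519)²/(4 × 0.117 × 333) = 0.4657; exp(−0.4657) = 0.6277.
C = 0.3833 × 0.6277 = 0.241 kg/m³.

0.241 kg/m³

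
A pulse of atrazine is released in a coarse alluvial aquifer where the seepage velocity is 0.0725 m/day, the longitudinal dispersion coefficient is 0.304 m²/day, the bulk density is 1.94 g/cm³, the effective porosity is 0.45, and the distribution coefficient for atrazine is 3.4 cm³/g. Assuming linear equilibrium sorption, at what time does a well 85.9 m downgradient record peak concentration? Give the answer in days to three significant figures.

17700 days

Retardation factor R = 1 + ρ_b·K_d/n = 1 + 1.94 × 3.4/0.45 = 15.66.
Sorption retards both mechanisms: v_R = v/R = 0.004630 m/day, D_R = D/R = 0.01941 m²/day.
Peak time from v_R²t² + 2D_R t − x² = 0: t = (√(D_R² + v_R²x²) − D_R)/v_R².
√(D_R² + v_R²x²) = √(0.01941² + 0.004630² × 85.9²) = 0.3982; v_R² = 2.144e-05.
t = (0.3982 − 0.01941)/2.144e-05 = 17700 days.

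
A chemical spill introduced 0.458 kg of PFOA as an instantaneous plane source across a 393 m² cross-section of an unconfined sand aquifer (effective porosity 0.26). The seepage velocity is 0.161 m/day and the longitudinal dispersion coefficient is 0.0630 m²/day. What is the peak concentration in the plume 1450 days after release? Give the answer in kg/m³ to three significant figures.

0.000132 kg/m³

The peak of an instantaneous 1D plume sits at x = vt; there the Gaussian factor is 1 and C_max = M/(n_e·A·√(4πDt)), where n_e·A is the pore area the mass is dissolved in.
√(4πDt) = √(4π × 0.0630 × 1450) = 33.88 m, so C_max = 0.458/(0.26 × 393 × 33.88) = 0.000132 kg/m³.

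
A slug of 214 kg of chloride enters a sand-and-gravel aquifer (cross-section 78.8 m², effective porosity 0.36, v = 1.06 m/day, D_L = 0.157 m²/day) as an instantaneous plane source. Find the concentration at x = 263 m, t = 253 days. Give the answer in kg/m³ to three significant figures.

0.285 kg/m³

For an instantaneous plane source, C(x,t) = M/(n_e·A·√(4πDt)) · exp(−(x−vt)²/(4Dt)), with n_e·A the pore (flow) area.
Plume center vt = 1.06 × 253 = 268.18 m, so the well at 263 m is 5.18 m upgradient of the peak.
√(4πDt) = 22.34 m, giving peak height M/(n_e·A·√(4πDt)) = 214/(0.36 × 78.8 × 22.34) = 0.3377 kg/m³.
(x−vt)²/(4Dt) = (-5.18)²/(4 × 0.157 × 253) = 0.1689; exp(−0.1689) = 0.8446.
C = 0.3377 × 0.8446 = 0.285 kg/m³.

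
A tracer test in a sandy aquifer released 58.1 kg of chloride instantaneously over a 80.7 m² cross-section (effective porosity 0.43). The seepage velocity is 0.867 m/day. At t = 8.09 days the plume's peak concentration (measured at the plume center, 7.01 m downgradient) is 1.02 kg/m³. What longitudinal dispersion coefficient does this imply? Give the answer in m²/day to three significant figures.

At the plume center C_max = M/(n_e·A·√(4πDt)), so D = M²/(4πt·(n_e·A·C_max)²).
n_e·A·C_max = 0.43 × 80.7 × 1.02 = 35.40 kg/m.
D = 58.1²/(4π × 8.09 × 35.40²) = 0.0265 m²/day.

0.0265 m²/day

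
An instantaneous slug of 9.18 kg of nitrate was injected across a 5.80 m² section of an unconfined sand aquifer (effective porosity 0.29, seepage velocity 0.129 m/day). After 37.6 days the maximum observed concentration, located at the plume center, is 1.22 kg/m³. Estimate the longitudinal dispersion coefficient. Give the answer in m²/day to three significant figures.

At the plume center C_max = M/(n_e·A·√(4πDt)), so D = M²/(4πt·(n_e·A·C_max)²).
n_e·A·C_max = 0.29 × 5.80 × 1.22 = 2.052 kg/m.
D = 9.18²/(4π × 37.6 × 2.052²) = 0.0424 m²/day.

0.0424 m²/day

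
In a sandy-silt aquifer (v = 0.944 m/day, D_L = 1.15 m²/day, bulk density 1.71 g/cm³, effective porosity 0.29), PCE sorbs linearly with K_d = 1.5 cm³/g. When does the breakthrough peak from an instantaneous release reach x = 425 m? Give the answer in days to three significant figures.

Retardation factor R = 1 + ρ_b·K_d/n = 1 + 1.71 × 1.5/0.29 = 9.845.
Sorption retards both mechanisms: v_R = v/R = 0.09589 m/day, D_R = D/R = 0.1168 m²/day.
Peak time from v_R²t² + 2D_R t − x² = 0: t = (√(D_R² + v_R²x²) − D_R)/v_R².
√(D_R² + v_R²x²) = √(0.1168² + 0.09589² × 425²) = 40.75; v_R² = 0.009195.
t = (40.75 − 0.1168)/0.009195 = 4420 days.

4420 days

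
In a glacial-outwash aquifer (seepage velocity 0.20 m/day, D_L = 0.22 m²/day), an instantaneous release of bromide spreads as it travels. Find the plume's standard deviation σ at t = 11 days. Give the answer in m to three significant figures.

2.20 m

Dispersive spreading gives a Gaussian with σ² = 2Dt; advection only shifts the center.
σ = √(2 × 0.22 × 11) = 2.20 m.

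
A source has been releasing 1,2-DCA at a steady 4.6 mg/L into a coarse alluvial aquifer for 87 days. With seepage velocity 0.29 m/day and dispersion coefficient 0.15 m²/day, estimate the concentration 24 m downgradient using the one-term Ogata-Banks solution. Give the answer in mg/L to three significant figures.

2.74 mg/L

For a continuous step input, C/C₀ ≈ ½·erfc((x−vt)/(2√(Dt))).
vt = 0.29 × 87 = 25.23 m and 2√(Dt) = 2√(0.15 × 87) = 7.225 m.
Argument (x−vt)/(2√(Dt)) = (24 − 25.23)/7.225 = -0.1702; ½·erfc(-0.1702) = 0.5951.
C = 4.6 × 0.5951 = 2.74 mg/L.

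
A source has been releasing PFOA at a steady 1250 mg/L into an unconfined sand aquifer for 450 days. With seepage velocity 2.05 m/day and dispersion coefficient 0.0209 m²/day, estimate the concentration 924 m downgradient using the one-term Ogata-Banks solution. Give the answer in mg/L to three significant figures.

For a continuous step input, C/C₀ ≈ ½·erfc((x−vt)/(2√(Dt))).
vt = 2.05 × 450 = 922.5 m and 2√(Dt) = 2√(0.0209 × 450) = 6.134 m.
Argument (x−vt)/(2√(Dt)) = (924 − 922.5)/6.134 = 0.2445; ½·erfc(0.2445) = 0.3648.
C = 1250 × 0.3648 = 456 mg/L.

456 mg/L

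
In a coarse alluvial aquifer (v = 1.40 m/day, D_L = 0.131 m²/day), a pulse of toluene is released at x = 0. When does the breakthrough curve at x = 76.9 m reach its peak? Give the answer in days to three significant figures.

54.9 days

For the 1D instantaneous-source solution, setting ∂C/∂t = 0 at fixed x gives v²t² + 2Dt − x² = 0, so t = (√(D² + v²x²) − D)/v².
√(D² + v²x²) = √(0.131² + 1.40² × 76.9²) = 107.7; v² = 1.96.
t = (107.7 − 0.131)/1.96 = 54.9 days (vs. the pure-advection estimate x/v = 54.9 d).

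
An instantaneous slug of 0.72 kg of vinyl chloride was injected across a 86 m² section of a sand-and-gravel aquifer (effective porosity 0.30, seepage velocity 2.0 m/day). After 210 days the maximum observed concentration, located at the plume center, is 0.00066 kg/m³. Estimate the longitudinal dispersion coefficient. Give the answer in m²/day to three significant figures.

0.677 m²/day

At the plume center C_max = M/(n_e·A·√(4πDt)), so D = M²/(4πt·(n_e·A·C_max)²).
n_e·A·C_max = 0.30 × 86 × 0.00066 = 0.01703 kg/m.
D = 0.72²/(4π × 210 × 0.01703²) = 0.677 m²/day.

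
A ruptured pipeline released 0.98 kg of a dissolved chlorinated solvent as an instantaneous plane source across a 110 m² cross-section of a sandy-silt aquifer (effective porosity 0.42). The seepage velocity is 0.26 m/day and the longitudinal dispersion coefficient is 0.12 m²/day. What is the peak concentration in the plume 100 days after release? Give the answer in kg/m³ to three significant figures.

The peak of an instantaneous 1D plume sits at x = vt; there the Gaussian factor is 1 and C_max = M/(n_e·A·√(4πDt)), where n_e·A is the pore area the mass is dissolved in.
√(4πDt) = √(4π × 0.12 × 100) = 12.28 m, so C_max = 0.98/(0.42 × 110 × 12.28) = 0.00173 kg/m³.

0.00173 kg/m³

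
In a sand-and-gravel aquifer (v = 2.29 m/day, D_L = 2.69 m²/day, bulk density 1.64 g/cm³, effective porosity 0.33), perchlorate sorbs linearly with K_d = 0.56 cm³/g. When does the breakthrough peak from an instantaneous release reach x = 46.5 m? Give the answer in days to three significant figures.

Retardation factor R = 1 + ρ_b·K_d/n = 1 + 1.64 × 0.56/0.33 = 3.783.
Sorption retards both mechanisms: v_R = v/R = 0.6053 m/day, D_R = D/R = 0.7111 m²/day.
Peak time from v_R²t² + 2D_R t − x² = 0: t = (√(D_R² + v_R²x²) − D_R)/v_R².
√(D_R² + v_R²x²) = √(0.7111² + 0.6053² × 46.5²) = 28.16; v_R² = 0.3664.
t = (28.16 − 0.7111)/0.3664 = 74.9 days.

74.9 days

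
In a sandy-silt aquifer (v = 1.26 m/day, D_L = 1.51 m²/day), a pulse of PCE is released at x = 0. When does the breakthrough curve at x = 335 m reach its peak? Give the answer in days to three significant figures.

For the 1D instantaneous-source solution, setting ∂C/∂t = 0 at fixed x gives v²t² + 2Dt − x² = 0, so t = (√(D² + v²x²) − D)/v².
√(D² + v²x²) = √(1.51² + 1.26² × 335²) = 422.1; v² = 1.5876.
t = (422.1 − 1.51)/1.5876 = 265 days (vs. the pure-advection estimate x/v = 266 d).

265 days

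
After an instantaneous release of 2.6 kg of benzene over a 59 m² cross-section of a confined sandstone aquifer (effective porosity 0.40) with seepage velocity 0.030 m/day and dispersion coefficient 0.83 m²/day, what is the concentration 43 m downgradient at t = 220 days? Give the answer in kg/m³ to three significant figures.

For an instantaneous plane source, C(x,t) = M/(n_e·A·√(4πDt)) · exp(−(x−vt)²/(4Dt)), with n_e·A the pore (flow) area.
Plume center vt = 0.030 × 220 = 6.6 m, so the well at 43 m is 36.4 m downgradient of the peak.
√(4πDt) = 47.90 m, giving peak height M/(n_e·A·√(4πDt)) = 2.6/(0.40 × 59 × 47.90) = 0.002300 kg/m³.
(x−vt)²/(4Dt) = (36.4)²/(4 × 0.83 × 220) = 1.814; exp(−1.814) = 0.1630.
C = 0.002300 × 0.1630 = 0.000375 kg/m³.

0.000375 kg/m³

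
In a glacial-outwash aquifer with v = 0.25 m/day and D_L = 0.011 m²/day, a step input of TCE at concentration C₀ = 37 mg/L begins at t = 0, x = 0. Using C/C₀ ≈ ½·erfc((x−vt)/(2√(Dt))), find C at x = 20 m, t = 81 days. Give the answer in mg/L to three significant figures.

For a continuous step input, C/C₀ ≈ ½·erfc((x−vt)/(2√(Dt))).
vt = 0.25 × 81 = 20.25 m and 2√(Dt) = 2√(0.011 × 81) = 1.888 m.
Argument (x−vt)/(2√(Dt)) = (20 − 20.25)/1.888 = -0.1324; ½·erfc(-0.1324) = 0.5743.
C = 37 × 0.5743 = 21.2 mg/L.

21.2 mg/L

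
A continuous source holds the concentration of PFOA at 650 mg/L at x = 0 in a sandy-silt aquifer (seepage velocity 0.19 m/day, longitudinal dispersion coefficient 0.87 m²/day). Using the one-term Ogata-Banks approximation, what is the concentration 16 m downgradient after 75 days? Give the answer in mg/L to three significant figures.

For a continuous step input, C/C₀ ≈ ½·erfc((x−vt)/(2√(Dt))).
vt = 0.19 × 75 = 14.25 m and 2√(Dt) = 2√(0.87 × 75) = 16.16 m.
Argument (x−vt)/(2√(Dt)) = (16 − 14.25)/16.16 = 0.1083; ½·erfc(0.1083) = 0.4391.
C = 650 × 0.4391 = 285 mg/L.

285 mg/L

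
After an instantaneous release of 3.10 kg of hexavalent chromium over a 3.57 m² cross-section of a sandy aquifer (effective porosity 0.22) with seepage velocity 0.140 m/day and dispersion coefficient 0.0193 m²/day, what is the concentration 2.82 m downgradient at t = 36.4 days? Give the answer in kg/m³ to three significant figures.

0.210 kg/m³

For an instantaneous plane source, C(x,t) = M/(n_e·A·√(4πDt)) · exp(−(x−vt)²/(4Dt)), with n_e·A the pore (flow) area.
Plume center vt = 0.140 × 36.4 = 5.096 m, so the well at 2.82 m is 2.276 m upgradient of the peak.
√(4πDt) = 2.971 m, giving peak height M/(n_e·A·√(4πDt)) = 3.10/(0.22 × 3.57 × 2.971) = 1.329 kg/m³.
(x−vt)²/(4Dt) = (-2.276)²/(4 × 0.0193 × 36.4) = 1.843; exp(−1.843) = 0.1583.
C = 1.329 × 0.1583 = 0.210 kg/m³.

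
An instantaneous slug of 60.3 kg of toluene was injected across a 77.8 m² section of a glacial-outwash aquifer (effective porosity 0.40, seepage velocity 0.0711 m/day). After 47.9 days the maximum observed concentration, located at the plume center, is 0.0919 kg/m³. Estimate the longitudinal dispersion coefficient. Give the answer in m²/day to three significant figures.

At the plume center C_max = M/(n_e·A·√(4πDt)), so D = M²/(4πt·(n_e·A·C_max)²).
n_e·A·C_max = 0.40 × 77.8 × 0.0919 = 2.860 kg/m.
D = 60.3²/(4π × 47.9 × 2.860²) = 0.739 m²/day.

0.739 m²/day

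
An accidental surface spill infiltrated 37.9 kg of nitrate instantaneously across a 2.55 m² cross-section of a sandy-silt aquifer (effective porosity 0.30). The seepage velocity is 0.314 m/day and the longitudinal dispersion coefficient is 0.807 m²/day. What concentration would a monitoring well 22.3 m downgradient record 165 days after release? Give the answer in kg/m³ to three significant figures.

0.236 kg/m³

For an instantaneous plane source, C(x,t) = M/(n_e·A·√(4πDt)) · exp(−(x−vt)²/(4Dt)), with n_e·A the pore (flow) area.
Plume center vt = 0.314 × 165 = 51.81 m, so the well at 22.3 m is 29.51 m upgradient of the peak.
√(4πDt) = 40.91 m, giving peak height M/(n_e·A·√(4πDt)) = 37.9/(0.30 × 2.55 × 40.91) = 1.211 kg/m³.
(x−vt)²/(4Dt) = (-29.51)²/(4 × 0.807 × 165) = 1.635; exp(−1.635) = 0.1950.
C = 1.211 × 0.1950 = 0.236 kg/m³.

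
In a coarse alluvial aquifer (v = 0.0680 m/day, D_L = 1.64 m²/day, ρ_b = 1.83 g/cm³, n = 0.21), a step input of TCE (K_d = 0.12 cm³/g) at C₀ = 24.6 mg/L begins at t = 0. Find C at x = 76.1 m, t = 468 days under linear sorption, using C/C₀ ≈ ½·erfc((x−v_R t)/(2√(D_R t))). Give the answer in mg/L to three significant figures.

0.333 mg/L

Retardation factor R = 1 + ρ_b·K_d/n = 1 + 1.83 × 0.12/0.21 = 2.046.
Sorption retards both mechanisms: v_R = v/R = 0.03324 m/day, D_R = D/R = 0.8016 m²/day.
v_R·t = 0.03324 × 468 = 15.55632 m; 2√(D_R t) = 38.74 m; argument = (76.1 − 15.55632)/38.74 = 1.563.
C = C₀ × ½·erfc(1.563) = 24.6 × 0.01354 = 0.333 mg/L.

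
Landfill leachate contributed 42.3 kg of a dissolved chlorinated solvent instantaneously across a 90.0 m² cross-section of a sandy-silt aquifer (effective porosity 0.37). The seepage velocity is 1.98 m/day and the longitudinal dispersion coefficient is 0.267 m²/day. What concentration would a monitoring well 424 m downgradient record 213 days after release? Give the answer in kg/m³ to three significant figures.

For an instantaneous plane source, C(x,t) = M/(n_e·A·√(4πDt)) · exp(−(x−vt)²/(4Dt)), with n_e·A the pore (flow) area.
Plume center vt = 1.98 × 213 = 421.74 m, so the well at 424 m is 2.26 m downgradient of the peak.
√(4πDt) = 26.73 m, giving peak height M/(n_e·A·√(4πDt)) = 42.3/(0.37 × 90.0 × 26.73) = 0.04752 kg/m³.
(x−vt)²/(4Dt) = (2.26)²/(4 × 0.267 × 213) = 0.02245; exp(−0.02245) = 0.9778.
C = 0.04752 × 0.9778 = 0.0465 kg/m³.

0.0465 kg/m³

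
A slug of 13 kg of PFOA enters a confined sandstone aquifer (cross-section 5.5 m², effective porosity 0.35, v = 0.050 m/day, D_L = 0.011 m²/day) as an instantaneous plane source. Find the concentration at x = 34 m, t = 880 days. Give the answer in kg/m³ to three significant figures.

0.0463 kg/m³

For an instantaneous plane source, C(x,t) = M/(n_e·A·√(4πDt)) · exp(−(x−vt)²/(4Dt)), with n_e·A the pore (flow) area.
Plume center vt = 0.050 × 880 = 44 m, so the well at 34 m is 10 m upgradient of the peak.
√(4πDt) = 11.03 m, giving peak height M/(n_e·A·√(4πDt)) = 13/(0.35 × 5.5 × 11.03) = 0.6123 kg/m³.
(x−vt)²/(4Dt) = (-10)²/(4 × 0.011 × 880) = 2.583; exp(−2.583) = 0.07555.
C = 0.6123 × 0.07555 = 0.0463 kg/m³.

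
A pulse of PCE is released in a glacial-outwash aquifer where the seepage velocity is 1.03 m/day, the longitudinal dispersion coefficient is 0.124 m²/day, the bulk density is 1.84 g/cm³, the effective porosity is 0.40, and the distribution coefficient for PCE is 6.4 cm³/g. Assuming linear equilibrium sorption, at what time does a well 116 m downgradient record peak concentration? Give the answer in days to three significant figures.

3420 days

Retardation factor R = 1 + ρ_b·K_d/n = 1 + 1.84 × 6.4/0.40 = 30.44.
Sorption retards both mechanisms: v_R = v/R = 0.03384 m/day, D_R = D/R = 0.004074 m²/day.
Peak time from v_R²t² + 2D_R t − x² = 0: t = (√(D_R² + v_R²x²) − D_R)/v_R².
√(D_R² + v_R²x²) = √(0.004074² + 0.03384² × 116²) = 3.925; v_R² = 0.001145.
t = (3.925 − 0.004074)/0.001145 = 3420 days.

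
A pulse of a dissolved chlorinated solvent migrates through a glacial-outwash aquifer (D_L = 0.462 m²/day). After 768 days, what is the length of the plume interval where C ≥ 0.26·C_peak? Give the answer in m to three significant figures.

The plume is Gaussian with σ = √(2Dt) = √(2 × 0.462 × 768) = 26.64 m.
C/C_peak = exp(−Δx²/(2σ²)) = 0.26 ⇒ Δx = σ·√(−2 ln 0.26) = 26.64 × 1.641 = 43.72 m.
Width = 2Δx = 87.4 m.

87.4 m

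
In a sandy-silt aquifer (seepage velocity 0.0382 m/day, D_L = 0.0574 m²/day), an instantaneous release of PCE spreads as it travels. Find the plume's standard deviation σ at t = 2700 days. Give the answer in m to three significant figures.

17.6 m

Dispersive spreading gives a Gaussian with σ² = 2Dt; advection only shifts the center.
σ = √(2 × 0.0574 × 2700) = 17.6 m.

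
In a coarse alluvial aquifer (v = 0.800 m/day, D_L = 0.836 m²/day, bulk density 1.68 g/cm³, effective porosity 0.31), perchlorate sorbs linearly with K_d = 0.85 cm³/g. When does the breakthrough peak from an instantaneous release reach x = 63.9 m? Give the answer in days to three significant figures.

441 days

Retardation factor R = 1 + ρ_b·K_d/n = 1 + 1.68 × 0.85/0.31 = 5.606.
Sorption retards both mechanisms: v_R = v/R = 0.1427 m/day, D_R = D/R = 0.1491 m²/day.
Peak time from v_R²t² + 2D_R t − x² = 0: t = (√(D_R² + v_R²x²) − D_R)/v_R².
√(D_R² + v_R²x²) = √(0.1491² + 0.1427² × 63.9²) = 9.120; v_R² = 0.02036.
t = (9.120 − 0.1491)/0.02036 = 441 days.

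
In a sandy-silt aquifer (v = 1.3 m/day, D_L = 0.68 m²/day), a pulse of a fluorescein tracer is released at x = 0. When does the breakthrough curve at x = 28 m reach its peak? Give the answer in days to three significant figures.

21.1 days

For the 1D instantaneous-source solution, setting ∂C/∂t = 0 at fixed x gives v²t² + 2Dt − x² = 0, so t = (√(D² + v²x²) − D)/v².
√(D² + v²x²) = √(0.68² + 1.3² × 28²) = 36.41; v² = 1.69.
t = (36.41 − 0.68)/1.69 = 21.1 days (vs. the pure-advection estimate x/v = 21.5 d).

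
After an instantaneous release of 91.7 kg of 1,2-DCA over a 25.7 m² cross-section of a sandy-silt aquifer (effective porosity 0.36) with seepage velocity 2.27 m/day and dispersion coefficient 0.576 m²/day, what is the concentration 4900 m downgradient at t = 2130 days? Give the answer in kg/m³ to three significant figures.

0.0338 kg/m³

For an instantaneous plane source, C(x,t) = M/(n_e·A·√(4πDt)) · exp(−(x−vt)²/(4Dt)), with n_e·A the pore (flow) area.
Plume center vt = 2.27 × 2130 = 4835.1 m, so the well at 4900 m is 64.9 m downgradient of the peak.
√(4πDt) = 124.2 m, giving peak height M/(n_e·A·√(4πDt)) = 91.7/(0.36 × 25.7 × 124.2) = 0.07980 kg/m³.
(x−vt)²/(4Dt) = (64.9)²/(4 × 0.576 × 2130) = 0.8583; exp(−0.8583) = 0.4239.
C = 0.07980 × 0.4239 = 0.0338 kg/m³.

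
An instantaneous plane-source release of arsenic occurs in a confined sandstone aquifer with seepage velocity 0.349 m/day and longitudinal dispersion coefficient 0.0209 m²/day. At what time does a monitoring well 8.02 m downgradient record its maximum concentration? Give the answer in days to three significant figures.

22.8 days

For the 1D instantaneous-source solution, setting ∂C/∂t = 0 at fixed x gives v²t² + 2Dt − x² = 0, so t = (√(D² + v²x²) − D)/v².
√(D² + v²x²) = √(0.0209² + 0.349² × 8.02²) = 2.799; v² = 0.121801.
t = (2.799 − 0.0209)/0.121801 = 22.8 days (vs. the pure-advection estimate x/v = 23.0 d).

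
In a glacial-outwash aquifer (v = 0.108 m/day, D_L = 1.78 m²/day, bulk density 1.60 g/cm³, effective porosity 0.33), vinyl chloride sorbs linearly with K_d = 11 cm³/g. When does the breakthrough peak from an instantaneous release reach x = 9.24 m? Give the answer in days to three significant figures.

Retardation factor R = 1 + ρ_b·K_d/n = 1 + 1.60 × 11/0.33 = 54.33.
Sorption retards both mechanisms: v_R = v/R = 0.001988 m/day, D_R = D/R = 0.03276 m²/day.
Peak time from v_R²t² + 2D_R t − x² = 0: t = (√(D_R² + v_R²x²) − D_R)/v_R².
√(D_R² + v_R²x²) = √(0.03276² + 0.001988² × 9.24²) = 0.03756; v_R² = 3.952e-06.
t = (0.03756 − 0.03276)/3.952e-06 = 1210 days.

1210 days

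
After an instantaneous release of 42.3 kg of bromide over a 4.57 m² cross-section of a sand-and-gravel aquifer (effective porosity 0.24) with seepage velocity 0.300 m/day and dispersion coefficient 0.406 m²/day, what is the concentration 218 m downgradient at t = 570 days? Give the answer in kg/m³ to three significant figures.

For an instantaneous plane source, C(x,t) = M/(n_e·A·√(4πDt)) · exp(−(x−vt)²/(4Dt)), with n_e·A the pore (flow) area.
Plume center vt = 0.300 × 570 = 171 m, so the well at 218 m is 47 m downgradient of the peak.
√(4πDt) = 53.93 m, giving peak height M/(n_e·A·√(4πDt)) = 42.3/(0.24 × 4.57 × 53.93) = 0.7151 kg/m³.
(x−vt)²/(4Dt) = (47)²/(4 × 0.406 × 570) = 2.386; exp(−2.386) = 0.09200.
C = 0.7151 × 0.09200 = 0.0658 kg/m³.

0.0658 kg/m³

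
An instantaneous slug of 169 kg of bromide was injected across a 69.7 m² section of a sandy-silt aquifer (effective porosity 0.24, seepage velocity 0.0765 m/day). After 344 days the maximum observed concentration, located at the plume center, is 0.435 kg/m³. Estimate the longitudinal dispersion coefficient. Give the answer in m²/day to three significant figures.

0.125 m²/day

At the plume center C_max = M/(n_e·A·√(4πDt)), so D = M²/(4πt·(n_e·A·C_max)²).
n_e·A·C_max = 0.24 × 69.7 × 0.435 = 7.277 kg/m.
D = 169²/(4π × 344 × 7.277²) = 0.125 m²/day.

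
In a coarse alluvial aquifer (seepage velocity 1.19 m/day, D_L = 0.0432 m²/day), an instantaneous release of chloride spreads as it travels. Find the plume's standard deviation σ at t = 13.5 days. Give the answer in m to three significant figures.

Dispersive spreading gives a Gaussian with σ² = 2Dt; advection only shifts the center.
σ = √(2 × 0.0432 × 13.5) = 1.08 m.

1.08 m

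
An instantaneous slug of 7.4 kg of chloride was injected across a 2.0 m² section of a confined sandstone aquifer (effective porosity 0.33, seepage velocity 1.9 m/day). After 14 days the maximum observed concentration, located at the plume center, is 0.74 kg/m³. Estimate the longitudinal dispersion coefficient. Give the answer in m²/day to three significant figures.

At the plume center C_max = M/(n_e·A·√(4πDt)), so D = M²/(4πt·(n_e·A·C_max)²).
n_e·A·C_max = 0.33 × 2.0 × 0.74 = 0.4884 kg/m.
D = 7.4²/(4π × 14 × 0.4884²) = 1.30 m²/day.

1.30 m²/day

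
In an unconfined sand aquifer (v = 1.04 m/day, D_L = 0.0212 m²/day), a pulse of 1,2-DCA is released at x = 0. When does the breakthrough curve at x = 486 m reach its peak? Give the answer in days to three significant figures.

467 days

For the 1D instantaneous-source solution, setting ∂C/∂t = 0 at fixed x gives v²t² + 2Dt − x² = 0, so t = (√(D² + v²x²) − D)/v².
√(D² + v²x²) = √(0.0212² + 1.04² × 486²) = 505.4; v² = 1.0816.
t = (505.4 − 0.0212)/1.0816 = 467 days (vs. the pure-advection estimate x/v = 467 d).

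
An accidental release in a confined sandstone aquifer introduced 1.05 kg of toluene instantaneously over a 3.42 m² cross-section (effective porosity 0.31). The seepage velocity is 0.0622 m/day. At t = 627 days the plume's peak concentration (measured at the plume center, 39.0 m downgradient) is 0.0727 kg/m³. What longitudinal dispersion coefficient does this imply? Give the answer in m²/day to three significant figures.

0.0236 m²/day

At the plume center C_max = M/(n_e·A·√(4πDt)), so D = M²/(4πt·(n_e·A·C_max)²).
n_e·A·C_max = 0.31 × 3.42 × 0.0727 = 0.07708 kg/m.
D = 1.05²/(4π × 627 × 0.07708²) = 0.0236 m²/day.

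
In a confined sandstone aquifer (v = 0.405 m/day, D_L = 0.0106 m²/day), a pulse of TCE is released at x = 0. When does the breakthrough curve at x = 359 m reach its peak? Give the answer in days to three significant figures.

886 days

For the 1D instantaneous-source solution, setting ∂C/∂t = 0 at fixed x gives v²t² + 2Dt − x² = 0, so t = (√(D² + v²x²) − D)/v².
√(D² + v²x²) = √(0.0106² + 0.405² × 359²) = 145.4; v² = 0.164025.
t = (145.4 − 0.0106)/0.164025 = 886 days (vs. the pure-advection estimate x/v = 886 d).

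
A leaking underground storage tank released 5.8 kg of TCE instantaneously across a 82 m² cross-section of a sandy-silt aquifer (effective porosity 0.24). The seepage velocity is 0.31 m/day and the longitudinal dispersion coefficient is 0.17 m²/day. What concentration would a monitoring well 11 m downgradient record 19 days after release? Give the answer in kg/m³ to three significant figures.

For an instantaneous plane source, C(x,t) = M/(n_e·A·√(4πDt)) · exp(−(x−vt)²/(4Dt)), with n_e·A the pore (flow) area.
Plume center vt = 0.31 × 19 = 5.89 m, so the well at 11 m is 5.11 m downgradient of the peak.
√(4πDt) = 6.371 m, giving peak height M/(n_e·A·√(4πDt)) = 5.8/(0.24 × 82 × 6.371) = 0.04626 kg/m³.
(x−vt)²/(4Dt) = (5.11)²/(4 × 0.17 × 19) = 2.021; exp(−2.021) = 0.1325.
C = 0.04626 × 0.1325 = 0.00613 kg/m³.

0.00613 kg/m³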